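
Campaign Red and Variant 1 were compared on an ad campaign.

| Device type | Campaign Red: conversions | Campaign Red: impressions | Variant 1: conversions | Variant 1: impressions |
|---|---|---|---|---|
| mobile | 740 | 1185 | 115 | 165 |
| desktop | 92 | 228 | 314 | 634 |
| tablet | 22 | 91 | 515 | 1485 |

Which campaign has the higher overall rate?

Mobile: Campaign Red 740/1185 = 62.4%, Variant 1 115/165 = 69.7% → Variant 1
Desktop: Campaign Red 92/228 = 40.4%, Variant 1 314/634 = 49.5% → Variant 1
Tablet: Campaign Red 22/91 = 24.2%, Variant 1 515/1485 = 34.7% → Variant 1
Overall: Campaign Red 854/1504 = 56.8%, Variant 1 944/2284 = 41.3% → Campaign Red
(Variant 1 wins every device group but Campaign Red wins overall — Variant 1's impressions skew toward the low-rate tablet group.)

Campaign Red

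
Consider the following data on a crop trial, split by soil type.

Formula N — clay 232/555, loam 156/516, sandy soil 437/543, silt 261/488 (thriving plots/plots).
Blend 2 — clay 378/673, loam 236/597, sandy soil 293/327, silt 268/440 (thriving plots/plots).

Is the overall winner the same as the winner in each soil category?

Clay: Formula N 232/555 = 41.8%, Blend 2 378/673 = 56.2% → Blend 2
Loam: Formula N 156/516 = 30.2%, Blend 2 236/597 = 39.5% → Blend 2
Sandy soil: Formula N 437/543 = 80.5%, Blend 2 293/327 = 89.6% → Blend 2
Silt: Formula N 261/488 = 53.5%, Blend 2 268/440 = 60.9% → Blend 2
Overall: Formula N 1086/2102 = 51.7%, Blend 2 1175/2037 = 57.7% → Blend 2
Blend 2 wins overall and in every soil group — no reversal.

Yes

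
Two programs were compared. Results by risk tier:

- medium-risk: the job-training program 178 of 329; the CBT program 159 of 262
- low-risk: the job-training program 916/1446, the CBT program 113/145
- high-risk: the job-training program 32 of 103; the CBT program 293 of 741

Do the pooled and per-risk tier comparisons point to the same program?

No

Medium-risk: the job-training program 178/329 = 54.1%, the CBT program 159/262 = 60.7% → the CBT program
Low-risk: the job-training program 916/1446 = 63.3%, the CBT program 113/145 = 77.9% → the CBT program
High-risk: the job-training program 32/103 = 31.1%, the CBT program 293/741 = 39.5% → the CBT program
Overall: the job-training program 1126/1878 = 60.0%, the CBT program 565/1148 = 49.2% → the job-training program
The CBT program wins each risk group but the job-training program wins overall — the comparison reverses. The CBT program's participants skew toward high-risk, which has a lower base rate.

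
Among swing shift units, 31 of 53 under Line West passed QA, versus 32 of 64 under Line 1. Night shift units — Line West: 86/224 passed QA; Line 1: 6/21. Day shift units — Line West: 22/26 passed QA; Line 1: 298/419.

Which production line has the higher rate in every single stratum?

Line West

Swing shift: Line West 31/53 = 58.5%, Line 1 32/64 = 50.0% → Line West
Night shift: Line West 86/224 = 38.4%, Line 1 6/21 = 28.6% → Line West
Day shift: Line West 22/26 = 84.6%, Line 1 298/419 = 71.1% → Line West
Line West has the higher rate in all 3 groups.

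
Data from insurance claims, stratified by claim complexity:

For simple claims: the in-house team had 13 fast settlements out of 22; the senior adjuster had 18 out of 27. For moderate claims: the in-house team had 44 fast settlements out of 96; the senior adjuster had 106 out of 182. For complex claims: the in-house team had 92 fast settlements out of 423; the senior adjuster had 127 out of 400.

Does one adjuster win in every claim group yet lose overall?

No

Simple: the in-house team 13/22 = 59.1%, the senior adjuster 18/27 = 66.7% → the senior adjuster
Moderate: the in-house team 44/96 = 45.8%, the senior adjuster 106/182 = 58.2% → the senior adjuster
Complex: the in-house team 92/423 = 21.7%, the senior adjuster 127/400 = 31.8% → the senior adjuster
Overall: the in-house team 149/541 = 27.5%, the senior adjuster 251/609 = 41.2% → the senior adjuster
The senior adjuster wins overall and in every claim group — no reversal.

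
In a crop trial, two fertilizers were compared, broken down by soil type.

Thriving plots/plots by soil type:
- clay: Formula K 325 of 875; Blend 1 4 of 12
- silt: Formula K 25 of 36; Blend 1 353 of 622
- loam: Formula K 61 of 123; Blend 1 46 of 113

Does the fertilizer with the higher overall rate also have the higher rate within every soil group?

Clay: Formula K 325/875 = 37.1%, Blend 1 4/12 = 33.3% → Formula K
Silt: Formula K 25/36 = 69.4%, Blend 1 353/622 = 56.8% → Formula K
Loam: Formula K 61/123 = 49.6%, Blend 1 46/113 = 40.7% → Formula K
Overall: Formula K 411/1034 = 39.7%, Blend 1 403/747 = 53.9% → Blend 1
Formula K wins each soil group but Blend 1 wins overall — the comparison reverses. Formula K's plots skew toward clay, which has a lower base rate.

No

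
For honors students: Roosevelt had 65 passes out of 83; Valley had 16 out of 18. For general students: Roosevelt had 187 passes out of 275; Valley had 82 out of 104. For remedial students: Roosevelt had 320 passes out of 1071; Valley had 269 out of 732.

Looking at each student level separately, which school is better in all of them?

Valley

Honors: Roosevelt 65/83 = 78.3%, Valley 16/18 = 88.9% → Valley
General: Roosevelt 187/275 = 68.0%, Valley 82/104 = 78.8% → Valley
Remedial: Roosevelt 320/1071 = 29.9%, Valley 269/732 = 36.7% → Valley
Valley has the higher rate in all 3 groups.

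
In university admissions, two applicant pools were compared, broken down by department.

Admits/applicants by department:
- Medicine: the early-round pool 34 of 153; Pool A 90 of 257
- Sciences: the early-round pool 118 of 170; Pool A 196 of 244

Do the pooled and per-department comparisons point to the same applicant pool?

Medicine: the early-round pool 34/153 = 22.2%, Pool A 90/257 = 35.0% → Pool A
Sciences: the early-round pool 118/170 = 69.4%, Pool A 196/244 = 80.3% → Pool A
Overall: the early-round pool 152/323 = 47.1%, Pool A 286/501 = 57.1% → Pool A
Pool A wins overall and in every department group — no reversal.

Yes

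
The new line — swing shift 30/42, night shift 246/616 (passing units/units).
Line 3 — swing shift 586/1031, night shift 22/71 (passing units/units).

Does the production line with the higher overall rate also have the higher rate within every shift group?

No

Swing shift: the new line 30/42 = 71.4%, Line 3 586/1031 = 56.8% → the new line
Night shift: the new line 246/616 = 39.9%, Line 3 22/71 = 31.0% → the new line
Overall: the new line 276/658 = 41.9%, Line 3 608/1102 = 55.2% → Line 3
The new line wins each shift group but Line 3 wins overall — the comparison reverses. The new line's units skew toward night shift, which has a lower base rate.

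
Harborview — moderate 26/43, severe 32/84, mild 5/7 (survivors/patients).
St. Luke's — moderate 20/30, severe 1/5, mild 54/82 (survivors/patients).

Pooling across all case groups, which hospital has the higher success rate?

Moderate: Harborview 26/43 = 60.5%, St. Luke's 20/30 = 66.7% → St. Luke's
Severe: Harborview 32/84 = 38.1%, St. Luke's 1/5 = 20.0% → Harborview
Mild: Harborview 5/7 = 71.4%, St. Luke's 54/82 = 65.9% → Harborview
Overall: Harborview 63/134 = 47.0%, St. Luke's 75/117 = 64.1% → St. Luke's
(Neither sweeps every case group, but St. Luke's has the higher pooled rate.)

St. Luke's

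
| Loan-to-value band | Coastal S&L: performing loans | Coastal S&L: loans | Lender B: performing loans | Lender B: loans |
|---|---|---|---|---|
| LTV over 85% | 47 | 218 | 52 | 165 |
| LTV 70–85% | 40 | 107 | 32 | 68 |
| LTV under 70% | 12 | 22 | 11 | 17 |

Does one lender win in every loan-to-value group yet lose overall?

No

LTV over 85%: Coastal S&L 47/218 = 21.6%, Lender B 52/165 = 31.5% → Lender B
LTV 70–85%: Coastal S&L 40/107 = 37.4%, Lender B 32/68 = 47.1% → Lender B
LTV under 70%: Coastal S&L 12/22 = 54.5%, Lender B 11/17 = 64.7% → Lender B
Overall: Coastal S&L 99/347 = 28.5%, Lender B 95/250 = 38.0% → Lender B
Lender B wins overall and in every loan-to-value group — no reversal.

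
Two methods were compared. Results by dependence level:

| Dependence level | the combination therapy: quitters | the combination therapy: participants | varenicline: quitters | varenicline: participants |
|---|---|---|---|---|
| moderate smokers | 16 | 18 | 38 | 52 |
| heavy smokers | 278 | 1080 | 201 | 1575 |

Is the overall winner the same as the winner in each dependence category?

Yes

Moderate smokers: the combination therapy 16/18 = 88.9%, varenicline 38/52 = 73.1% → the combination therapy
Heavy smokers: the combination therapy 278/1080 = 25.7%, varenicline 201/1575 = 12.8% → the combination therapy
Overall: the combination therapy 294/1098 = 26.8%, varenicline 239/1627 = 14.7% → the combination therapy
The combination therapy wins overall and in every dependence group — no reversal.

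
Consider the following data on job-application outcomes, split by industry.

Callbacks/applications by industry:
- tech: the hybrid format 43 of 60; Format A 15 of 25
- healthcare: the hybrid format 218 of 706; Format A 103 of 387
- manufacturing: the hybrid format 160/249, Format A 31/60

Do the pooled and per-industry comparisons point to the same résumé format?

Tech: the hybrid format 43/60 = 71.7%, Format A 15/25 = 60.0% → the hybrid format
Healthcare: the hybrid format 218/706 = 30.9%, Format A 103/387 = 26.6% → the hybrid format
Manufacturing: the hybrid format 160/249 = 64.3%, Format A 31/60 = 51.7% → the hybrid format
Overall: the hybrid format 421/1015 = 41.5%, Format A 149/472 = 31.6% → the hybrid format
The hybrid format wins overall and in every industry group — no reversal.

Yes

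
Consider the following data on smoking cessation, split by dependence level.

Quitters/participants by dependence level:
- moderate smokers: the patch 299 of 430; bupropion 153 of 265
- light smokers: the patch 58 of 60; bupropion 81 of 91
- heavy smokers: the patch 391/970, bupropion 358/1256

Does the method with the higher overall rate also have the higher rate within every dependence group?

Moderate smokers: the patch 299/430 = 69.5%, bupropion 153/265 = 57.7% → the patch
Light smokers: the patch 58/60 = 96.7%, bupropion 81/91 = 89.0% → the patch
Heavy smokers: the patch 391/970 = 40.3%, bupropion 358/1256 = 28.5% → the patch
Overall: the patch 748/1460 = 51.2%, bupropion 592/1612 = 36.7% → the patch
The patch wins overall and in every dependence group — no reversal.

Yes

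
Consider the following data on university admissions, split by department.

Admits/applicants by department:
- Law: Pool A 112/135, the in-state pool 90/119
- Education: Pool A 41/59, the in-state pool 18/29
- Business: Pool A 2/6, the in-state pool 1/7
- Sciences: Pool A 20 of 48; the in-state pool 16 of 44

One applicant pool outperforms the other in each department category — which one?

Pool A

Law: Pool A 112/135 = 83.0%, the in-state pool 90/119 = 75.6% → Pool A
Education: Pool A 41/59 = 69.5%, the in-state pool 18/29 = 62.1% → Pool A
Business: Pool A 2/6 = 33.3%, the in-state pool 1/7 = 14.3% → Pool A
Sciences: Pool A 20/48 = 41.7%, the in-state pool 16/44 = 36.4% → Pool A
Pool A has the higher rate in all 4 groups.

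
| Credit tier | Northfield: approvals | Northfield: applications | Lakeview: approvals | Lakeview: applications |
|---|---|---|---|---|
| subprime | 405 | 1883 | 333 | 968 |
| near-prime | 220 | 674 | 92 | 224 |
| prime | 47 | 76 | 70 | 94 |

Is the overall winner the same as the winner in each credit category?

Subprime: Northfield 405/1883 = 21.5%, Lakeview 333/968 = 34.4% → Lakeview
Near-prime: Northfield 220/674 = 32.6%, Lakeview 92/224 = 41.1% → Lakeview
Prime: Northfield 47/76 = 61.8%, Lakeview 70/94 = 74.5% → Lakeview
Overall: Northfield 672/2633 = 25.5%, Lakeview 495/1286 = 38.5% → Lakeview
Lakeview wins overall and in every credit group — no reversal.

Yes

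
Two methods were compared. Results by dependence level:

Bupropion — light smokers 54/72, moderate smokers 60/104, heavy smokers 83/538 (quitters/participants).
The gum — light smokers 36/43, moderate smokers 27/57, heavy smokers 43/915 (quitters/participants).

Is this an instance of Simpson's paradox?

Light smokers: bupropion 54/72 = 75.0%, the gum 36/43 = 83.7% → the gum
Moderate smokers: bupropion 60/104 = 57.7%, the gum 27/57 = 47.4% → bupropion
Heavy smokers: bupropion 83/538 = 15.4%, the gum 43/915 = 4.7% → bupropion
Overall: bupropion 197/714 = 27.6%, the gum 106/1015 = 10.4% → bupropion
Neither sweeps: bupropion wins 2 of 3 groups, the gum wins 1. Bupropion wins overall but not every group — no Simpson reversal.

No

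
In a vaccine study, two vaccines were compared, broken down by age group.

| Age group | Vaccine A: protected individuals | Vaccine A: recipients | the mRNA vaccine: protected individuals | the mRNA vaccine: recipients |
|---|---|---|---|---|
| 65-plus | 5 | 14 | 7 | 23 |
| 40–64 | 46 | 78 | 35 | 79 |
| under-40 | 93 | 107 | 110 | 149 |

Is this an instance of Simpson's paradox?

65-plus: Vaccine A 5/14 = 35.7%, the mRNA vaccine 7/23 = 30.4% → Vaccine A
40–64: Vaccine A 46/78 = 59.0%, the mRNA vaccine 35/79 = 44.3% → Vaccine A
Under-40: Vaccine A 93/107 = 86.9%, the mRNA vaccine 110/149 = 73.8% → Vaccine A
Overall: Vaccine A 144/199 = 72.4%, the mRNA vaccine 152/251 = 60.6% → Vaccine A
Vaccine A wins overall and in every age group — no reversal.

No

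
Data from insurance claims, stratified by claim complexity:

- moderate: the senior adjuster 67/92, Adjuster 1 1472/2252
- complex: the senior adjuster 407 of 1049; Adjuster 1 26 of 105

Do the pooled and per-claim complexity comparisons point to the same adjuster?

Moderate: the senior adjuster 67/92 = 72.8%, Adjuster 1 1472/2252 = 65.4% → the senior adjuster
Complex: the senior adjuster 407/1049 = 38.8%, Adjuster 1 26/105 = 24.8% → the senior adjuster
Overall: the senior adjuster 474/1141 = 41.5%, Adjuster 1 1498/2357 = 63.6% → Adjuster 1
The senior adjuster wins each claim group but Adjuster 1 wins overall — the comparison reverses. The senior adjuster's claims skew toward complex, which has a lower base rate.

No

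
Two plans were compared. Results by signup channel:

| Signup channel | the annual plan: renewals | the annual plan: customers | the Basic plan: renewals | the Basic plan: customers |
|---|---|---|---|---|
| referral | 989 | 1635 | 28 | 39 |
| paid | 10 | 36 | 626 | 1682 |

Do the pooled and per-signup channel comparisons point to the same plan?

No

Referral: the annual plan 989/1635 = 60.5%, the Basic plan 28/39 = 71.8% → the Basic plan
Paid: the annual plan 10/36 = 27.8%, the Basic plan 626/1682 = 37.2% → the Basic plan
Overall: the annual plan 999/1671 = 59.8%, the Basic plan 654/1721 = 38.0% → the annual plan
The Basic plan wins each signup group but the annual plan wins overall — the comparison reverses. The Basic plan's customers skew toward paid, which has a lower base rate.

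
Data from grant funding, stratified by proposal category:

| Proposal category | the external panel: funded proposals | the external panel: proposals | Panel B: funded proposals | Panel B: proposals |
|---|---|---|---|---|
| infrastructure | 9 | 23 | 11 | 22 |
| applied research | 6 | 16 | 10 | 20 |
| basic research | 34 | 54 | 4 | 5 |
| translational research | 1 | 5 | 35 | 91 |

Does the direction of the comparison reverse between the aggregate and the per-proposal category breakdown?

Yes

Infrastructure: the external panel 9/23 = 39.1%, Panel B 11/22 = 50.0% → Panel B
Applied research: the external panel 6/16 = 37.5%, Panel B 10/20 = 50.0% → Panel B
Basic research: the external panel 34/54 = 63.0%, Panel B 4/5 = 80.0% → Panel B
Translational research: the external panel 1/5 = 20.0%, Panel B 35/91 = 38.5% → Panel B
Overall: the external panel 50/98 = 51.0%, Panel B 60/138 = 43.5% → the external panel
Panel B wins each proposal group but the external panel wins overall — the comparison reverses. Panel B's proposals skew toward translational research, which has a lower base rate.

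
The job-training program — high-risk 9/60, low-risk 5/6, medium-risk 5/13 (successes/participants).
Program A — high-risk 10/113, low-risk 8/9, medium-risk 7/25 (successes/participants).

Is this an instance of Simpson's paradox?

No

High-risk: the job-training program 9/60 = 15.0%, Program A 10/113 = 8.8% → the job-training program
Low-risk: the job-training program 5/6 = 83.3%, Program A 8/9 = 88.9% → Program A
Medium-risk: the job-training program 5/13 = 38.5%, Program A 7/25 = 28.0% → the job-training program
Overall: the job-training program 19/79 = 24.1%, Program A 25/147 = 17.0% → the job-training program
Neither sweeps: the job-training program wins 2 of 3 groups, Program A wins 1. The job-training program wins overall but not every group — no Simpson reversal.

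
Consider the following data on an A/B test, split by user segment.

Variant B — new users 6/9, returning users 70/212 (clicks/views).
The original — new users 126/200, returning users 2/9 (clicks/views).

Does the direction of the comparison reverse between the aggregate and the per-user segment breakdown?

New users: Variant B 6/9 = 66.7%, the original 126/200 = 63.0% → Variant B
Returning users: Variant B 70/212 = 33.0%, the original 2/9 = 22.2% → Variant B
Overall: Variant B 76/221 = 34.4%, the original 128/209 = 61.2% → the original
Variant B wins each user group but the original wins overall — the comparison reverses. Variant B's views skew toward returning users, which has a lower base rate.

Yes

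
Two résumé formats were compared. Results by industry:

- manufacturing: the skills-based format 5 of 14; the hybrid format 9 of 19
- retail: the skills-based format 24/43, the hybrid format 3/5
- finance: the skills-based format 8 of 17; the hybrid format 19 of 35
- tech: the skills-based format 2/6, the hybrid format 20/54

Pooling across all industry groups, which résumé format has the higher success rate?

Manufacturing: the skills-based format 5/14 = 35.7%, the hybrid format 9/19 = 47.4% → the hybrid format
Retail: the skills-based format 24/43 = 55.8%, the hybrid format 3/5 = 60.0% → the hybrid format
Finance: the skills-based format 8/17 = 47.1%, the hybrid format 19/35 = 54.3% → the hybrid format
Tech: the skills-based format 2/6 = 33.3%, the hybrid format 20/54 = 37.0% → the hybrid format
Overall: the skills-based format 39/80 = 48.8%, the hybrid format 51/113 = 45.1% → the skills-based format
(The hybrid format wins every industry group but the skills-based format wins overall — the hybrid format's applications skew toward the low-rate tech group.)

the skills-based format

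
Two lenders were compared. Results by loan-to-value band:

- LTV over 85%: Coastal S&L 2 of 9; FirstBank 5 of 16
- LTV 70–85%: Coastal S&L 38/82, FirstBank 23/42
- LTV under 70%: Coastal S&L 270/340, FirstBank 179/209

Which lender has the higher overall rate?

FirstBank

LTV over 85%: Coastal S&L 2/9 = 22.2%, FirstBank 5/16 = 31.2% → FirstBank
LTV 70–85%: Coastal S&L 38/82 = 46.3%, FirstBank 23/42 = 54.8% → FirstBank
LTV under 70%: Coastal S&L 270/340 = 79.4%, FirstBank 179/209 = 85.6% → FirstBank
Overall: Coastal S&L 310/431 = 71.9%, FirstBank 207/267 = 77.5% → FirstBank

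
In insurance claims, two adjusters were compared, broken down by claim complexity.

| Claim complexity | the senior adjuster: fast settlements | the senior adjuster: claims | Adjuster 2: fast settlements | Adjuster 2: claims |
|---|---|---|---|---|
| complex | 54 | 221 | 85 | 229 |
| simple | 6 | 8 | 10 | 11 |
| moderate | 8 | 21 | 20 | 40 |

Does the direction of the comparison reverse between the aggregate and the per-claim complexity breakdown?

No

Complex: the senior adjuster 54/221 = 24.4%, Adjuster 2 85/229 = 37.1% → Adjuster 2
Simple: the senior adjuster 6/8 = 75.0%, Adjuster 2 10/11 = 90.9% → Adjuster 2
Moderate: the senior adjuster 8/21 = 38.1%, Adjuster 2 20/40 = 50.0% → Adjuster 2
Overall: the senior adjuster 68/250 = 27.2%, Adjuster 2 115/280 = 41.1% → Adjuster 2
Adjuster 2 wins overall and in every claim group — no reversal.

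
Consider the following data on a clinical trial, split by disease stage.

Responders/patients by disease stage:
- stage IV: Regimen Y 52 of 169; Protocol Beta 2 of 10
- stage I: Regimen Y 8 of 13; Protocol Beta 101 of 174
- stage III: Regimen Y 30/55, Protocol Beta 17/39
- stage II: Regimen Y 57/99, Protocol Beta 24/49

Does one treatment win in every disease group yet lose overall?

Yes

Stage IV: Regimen Y 52/169 = 30.8%, Protocol Beta 2/10 = 20.0% → Regimen Y
Stage I: Regimen Y 8/13 = 61.5%, Protocol Beta 101/174 = 58.0% → Regimen Y
Stage III: Regimen Y 30/55 = 54.5%, Protocol Beta 17/39 = 43.6% → Regimen Y
Stage II: Regimen Y 57/99 = 57.6%, Protocol Beta 24/49 = 49.0% → Regimen Y
Overall: Regimen Y 147/336 = 43.8%, Protocol Beta 144/272 = 52.9% → Protocol Beta
Regimen Y wins each disease group but Protocol Beta wins overall — the comparison reverses. Regimen Y's patients skew toward stage IV, which has a lower base rate.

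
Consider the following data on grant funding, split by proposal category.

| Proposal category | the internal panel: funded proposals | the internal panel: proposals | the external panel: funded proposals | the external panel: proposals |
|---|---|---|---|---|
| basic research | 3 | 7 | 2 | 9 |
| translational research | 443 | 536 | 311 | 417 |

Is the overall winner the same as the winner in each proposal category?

Basic research: the internal panel 3/7 = 42.9%, the external panel 2/9 = 22.2% → the internal panel
Translational research: the internal panel 443/536 = 82.6%, the external panel 311/417 = 74.6% → the internal panel
Overall: the internal panel 446/543 = 82.1%, the external panel 313/426 = 73.5% → the internal panel
The internal panel wins overall and in every proposal group — no reversal.

Yes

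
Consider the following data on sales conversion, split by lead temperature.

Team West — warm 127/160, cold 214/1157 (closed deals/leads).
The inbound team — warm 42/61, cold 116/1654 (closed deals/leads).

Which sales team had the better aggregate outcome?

Warm: Team West 127/160 = 79.4%, the inbound team 42/61 = 68.9% → Team West
Cold: Team West 214/1157 = 18.5%, the inbound team 116/1654 = 7.0% → Team West
Overall: Team West 341/1317 = 25.9%, the inbound team 158/1715 = 9.2% → Team West

Team West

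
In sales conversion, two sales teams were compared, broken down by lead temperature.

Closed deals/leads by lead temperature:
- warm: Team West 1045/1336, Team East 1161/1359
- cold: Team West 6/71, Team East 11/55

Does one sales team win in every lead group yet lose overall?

No

Warm: Team West 1045/1336 = 78.2%, Team East 1161/1359 = 85.4% → Team East
Cold: Team West 6/71 = 8.5%, Team East 11/55 = 20.0% → Team East
Overall: Team West 1051/1407 = 74.7%, Team East 1172/1414 = 82.9% → Team East
Team East wins overall and in every lead group — no reversal.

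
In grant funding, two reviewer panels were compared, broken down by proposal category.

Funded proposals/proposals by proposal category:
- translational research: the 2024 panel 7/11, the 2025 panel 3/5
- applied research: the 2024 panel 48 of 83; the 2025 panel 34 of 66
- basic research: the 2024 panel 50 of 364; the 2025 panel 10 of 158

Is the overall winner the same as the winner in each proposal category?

Translational research: the 2024 panel 7/11 = 63.6%, the 2025 panel 3/5 = 60.0% → the 2024 panel
Applied research: the 2024 panel 48/83 = 57.8%, the 2025 panel 34/66 = 51.5% → the 2024 panel
Basic research: the 2024 panel 50/364 = 13.7%, the 2025 panel 10/158 = 6.3% → the 2024 panel
Overall: the 2024 panel 105/458 = 22.9%, the 2025 panel 47/229 = 20.5% → the 2024 panel
The 2024 panel wins overall and in every proposal group — no reversal.

Yes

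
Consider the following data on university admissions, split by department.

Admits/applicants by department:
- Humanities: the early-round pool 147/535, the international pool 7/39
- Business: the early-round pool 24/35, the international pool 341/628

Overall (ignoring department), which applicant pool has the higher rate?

the international pool

Humanities: the early-round pool 147/535 = 27.5%, the international pool 7/39 = 17.9% → the early-round pool
Business: the early-round pool 24/35 = 68.6%, the international pool 341/628 = 54.3% → the early-round pool
Overall: the early-round pool 171/570 = 30.0%, the international pool 348/667 = 52.2% → the international pool
(The early-round pool wins every department group but the international pool wins overall — the early-round pool's applicants skew toward the low-rate Humanities group.)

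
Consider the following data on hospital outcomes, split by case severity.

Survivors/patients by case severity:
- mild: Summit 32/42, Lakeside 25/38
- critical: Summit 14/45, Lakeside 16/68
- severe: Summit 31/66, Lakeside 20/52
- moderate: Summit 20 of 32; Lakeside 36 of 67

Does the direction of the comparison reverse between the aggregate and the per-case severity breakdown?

Mild: Summit 32/42 = 76.2%, Lakeside 25/38 = 65.8% → Summit
Critical: Summit 14/45 = 31.1%, Lakeside 16/68 = 23.5% → Summit
Severe: Summit 31/66 = 47.0%, Lakeside 20/52 = 38.5% → Summit
Moderate: Summit 20/32 = 62.5%, Lakeside 36/67 = 53.7% → Summit
Overall: Summit 97/185 = 52.4%, Lakeside 97/225 = 43.1% → Summit
Summit wins overall and in every case group — no reversal.

No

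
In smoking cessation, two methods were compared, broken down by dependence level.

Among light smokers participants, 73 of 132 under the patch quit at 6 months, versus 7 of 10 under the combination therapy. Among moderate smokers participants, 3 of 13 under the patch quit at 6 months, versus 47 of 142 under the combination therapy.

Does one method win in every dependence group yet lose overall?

Light smokers: the patch 73/132 = 55.3%, the combination therapy 7/10 = 70.0% → the combination therapy
Moderate smokers: the patch 3/13 = 23.1%, the combination therapy 47/142 = 33.1% → the combination therapy
Overall: the patch 76/145 = 52.4%, the combination therapy 54/152 = 35.5% → the patch
The combination therapy wins each dependence group but the patch wins overall — the comparison reverses. The combination therapy's participants skew toward moderate smokers, which has a lower base rate.

Yes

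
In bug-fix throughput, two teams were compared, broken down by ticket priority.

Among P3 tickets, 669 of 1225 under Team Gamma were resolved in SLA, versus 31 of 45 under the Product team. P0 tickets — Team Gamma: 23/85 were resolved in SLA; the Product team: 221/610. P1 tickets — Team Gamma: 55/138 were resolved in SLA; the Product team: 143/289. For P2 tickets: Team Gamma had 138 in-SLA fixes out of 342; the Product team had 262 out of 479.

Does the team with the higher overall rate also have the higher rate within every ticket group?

P3: Team Gamma 669/1225 = 54.6%, the Product team 31/45 = 68.9% → the Product team
P0: Team Gamma 23/85 = 27.1%, the Product team 221/610 = 36.2% → the Product team
P1: Team Gamma 55/138 = 39.9%, the Product team 143/289 = 49.5% → the Product team
P2: Team Gamma 138/342 = 40.4%, the Product team 262/479 = 54.7% → the Product team
Overall: Team Gamma 885/1790 = 49.4%, the Product team 657/1423 = 46.2% → Team Gamma
The Product team wins each ticket group but Team Gamma wins overall — the comparison reverses. The Product team's tickets skew toward P0, which has a lower base rate.

No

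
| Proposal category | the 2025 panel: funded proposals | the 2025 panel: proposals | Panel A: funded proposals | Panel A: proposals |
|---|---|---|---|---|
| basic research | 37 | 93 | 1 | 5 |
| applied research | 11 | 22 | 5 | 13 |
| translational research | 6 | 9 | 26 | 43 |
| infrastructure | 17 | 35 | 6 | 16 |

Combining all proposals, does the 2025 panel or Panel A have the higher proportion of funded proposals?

Basic research: the 2025 panel 37/93 = 39.8%, Panel A 1/5 = 20.0% → the 2025 panel
Applied research: the 2025 panel 11/22 = 50.0%, Panel A 5/13 = 38.5% → the 2025 panel
Translational research: the 2025 panel 6/9 = 66.7%, Panel A 26/43 = 60.5% → the 2025 panel
Infrastructure: the 2025 panel 17/35 = 48.6%, Panel A 6/16 = 37.5% → the 2025 panel
Overall: the 2025 panel 71/159 = 44.7%, Panel A 38/77 = 49.4% → Panel A
(The 2025 panel wins every proposal group but Panel A wins overall — the 2025 panel's proposals skew toward the low-rate basic research group.)

Panel A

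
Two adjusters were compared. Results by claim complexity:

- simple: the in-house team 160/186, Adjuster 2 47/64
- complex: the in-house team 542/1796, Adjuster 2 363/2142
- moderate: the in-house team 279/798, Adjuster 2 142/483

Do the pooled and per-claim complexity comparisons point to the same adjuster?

Yes

Simple: the in-house team 160/186 = 86.0%, Adjuster 2 47/64 = 73.4% → the in-house team
Complex: the in-house team 542/1796 = 30.2%, Adjuster 2 363/2142 = 16.9% → the in-house team
Moderate: the in-house team 279/798 = 35.0%, Adjuster 2 142/483 = 29.4% → the in-house team
Overall: the in-house team 981/2780 = 35.3%, Adjuster 2 552/2689 = 20.5% → the in-house team
The in-house team wins overall and in every claim group — no reversal.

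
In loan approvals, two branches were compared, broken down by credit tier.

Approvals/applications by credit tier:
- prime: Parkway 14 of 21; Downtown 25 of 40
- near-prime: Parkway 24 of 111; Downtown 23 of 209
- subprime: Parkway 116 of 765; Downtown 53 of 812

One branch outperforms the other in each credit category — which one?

Prime: Parkway 14/21 = 66.7%, Downtown 25/40 = 62.5% → Parkway
Near-prime: Parkway 24/111 = 21.6%, Downtown 23/209 = 11.0% → Parkway
Subprime: Parkway 116/765 = 15.2%, Downtown 53/812 = 6.5% → Parkway
Parkway has the higher rate in all 3 groups.

Parkway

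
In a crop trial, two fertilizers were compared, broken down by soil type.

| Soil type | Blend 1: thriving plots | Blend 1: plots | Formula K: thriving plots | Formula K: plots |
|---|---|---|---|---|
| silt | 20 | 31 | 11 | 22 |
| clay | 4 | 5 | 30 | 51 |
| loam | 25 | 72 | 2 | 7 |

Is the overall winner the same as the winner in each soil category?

Silt: Blend 1 20/31 = 64.5%, Formula K 11/22 = 50.0% → Blend 1
Clay: Blend 1 4/5 = 80.0%, Formula K 30/51 = 58.8% → Blend 1
Loam: Blend 1 25/72 = 34.7%, Formula K 2/7 = 28.6% → Blend 1
Overall: Blend 1 49/108 = 45.4%, Formula K 43/80 = 53.8% → Formula K
Blend 1 wins each soil group but Formula K wins overall — the comparison reverses. Blend 1's plots skew toward loam, which has a lower base rate.

No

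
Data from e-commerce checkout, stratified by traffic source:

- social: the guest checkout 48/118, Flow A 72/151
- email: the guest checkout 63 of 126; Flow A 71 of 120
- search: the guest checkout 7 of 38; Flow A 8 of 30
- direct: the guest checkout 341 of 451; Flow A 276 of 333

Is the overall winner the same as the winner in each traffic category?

Social: the guest checkout 48/118 = 40.7%, Flow A 72/151 = 47.7% → Flow A
Email: the guest checkout 63/126 = 50.0%, Flow A 71/120 = 59.2% → Flow A
Search: the guest checkout 7/38 = 18.4%, Flow A 8/30 = 26.7% → Flow A
Direct: the guest checkout 341/451 = 75.6%, Flow A 276/333 = 82.9% → Flow A
Overall: the guest checkout 459/733 = 62.6%, Flow A 427/634 = 67.4% → Flow A
Flow A wins overall and in every traffic group — no reversal.

Yes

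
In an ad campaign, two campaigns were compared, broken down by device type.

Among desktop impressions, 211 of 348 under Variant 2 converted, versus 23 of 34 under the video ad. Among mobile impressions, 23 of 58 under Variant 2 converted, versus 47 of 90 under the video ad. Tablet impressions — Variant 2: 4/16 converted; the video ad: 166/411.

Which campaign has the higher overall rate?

Desktop: Variant 2 211/348 = 60.6%, the video ad 23/34 = 67.6% → the video ad
Mobile: Variant 2 23/58 = 39.7%, the video ad 47/90 = 52.2% → the video ad
Tablet: Variant 2 4/16 = 25.0%, the video ad 166/411 = 40.4% → the video ad
Overall: Variant 2 238/422 = 56.4%, the video ad 236/535 = 44.1% → Variant 2
(The video ad wins every device group but Variant 2 wins overall — the video ad's impressions skew toward the low-rate tablet group.)

Variant 2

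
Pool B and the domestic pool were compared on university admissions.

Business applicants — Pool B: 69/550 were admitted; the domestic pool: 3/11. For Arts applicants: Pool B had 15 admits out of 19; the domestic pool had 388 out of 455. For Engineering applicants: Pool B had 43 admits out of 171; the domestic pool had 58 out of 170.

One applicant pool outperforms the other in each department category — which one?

Business: Pool B 69/550 = 12.5%, the domestic pool 3/11 = 27.3% → the domestic pool
Arts: Pool B 15/19 = 78.9%, the domestic pool 388/455 = 85.3% → the domestic pool
Engineering: Pool B 43/171 = 25.1%, the domestic pool 58/170 = 34.1% → the domestic pool
The domestic pool has the higher rate in all 3 groups.

the domestic pool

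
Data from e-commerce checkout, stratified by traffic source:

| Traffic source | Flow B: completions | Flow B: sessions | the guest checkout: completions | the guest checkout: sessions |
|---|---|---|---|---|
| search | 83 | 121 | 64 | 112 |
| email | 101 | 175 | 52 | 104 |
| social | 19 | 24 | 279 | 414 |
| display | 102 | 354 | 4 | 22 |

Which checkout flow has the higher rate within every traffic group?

Search: Flow B 83/121 = 68.6%, the guest checkout 64/112 = 57.1% → Flow B
Email: Flow B 101/175 = 57.7%, the guest checkout 52/104 = 50.0% → Flow B
Social: Flow B 19/24 = 79.2%, the guest checkout 279/414 = 67.4% → Flow B
Display: Flow B 102/354 = 28.8%, the guest checkout 4/22 = 18.2% → Flow B
Flow B has the higher rate in all 4 groups.

Flow B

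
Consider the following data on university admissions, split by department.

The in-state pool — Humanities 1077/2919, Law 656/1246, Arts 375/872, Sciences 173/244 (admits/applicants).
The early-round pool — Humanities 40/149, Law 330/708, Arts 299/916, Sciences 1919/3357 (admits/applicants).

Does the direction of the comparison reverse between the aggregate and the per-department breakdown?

Yes

Humanities: the in-state pool 1077/2919 = 36.9%, the early-round pool 40/149 = 26.8% → the in-state pool
Law: the in-state pool 656/1246 = 52.6%, the early-round pool 330/708 = 46.6% → the in-state pool
Arts: the in-state pool 375/872 = 43.0%, the early-round pool 299/916 = 32.6% → the in-state pool
Sciences: the in-state pool 173/244 = 70.9%, the early-round pool 1919/3357 = 57.2% → the in-state pool
Overall: the in-state pool 2281/5281 = 43.2%, the early-round pool 2588/5130 = 50.4% → the early-round pool
The in-state pool wins each department group but the early-round pool wins overall — the comparison reverses. The in-state pool's applicants skew toward Humanities, which has a lower base rate.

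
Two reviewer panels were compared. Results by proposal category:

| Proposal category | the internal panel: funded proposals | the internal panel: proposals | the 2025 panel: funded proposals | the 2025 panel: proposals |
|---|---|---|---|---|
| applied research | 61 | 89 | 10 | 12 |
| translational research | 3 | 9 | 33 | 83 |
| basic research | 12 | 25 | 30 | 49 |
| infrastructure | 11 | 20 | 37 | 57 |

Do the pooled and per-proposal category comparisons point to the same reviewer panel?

Applied research: the internal panel 61/89 = 68.5%, the 2025 panel 10/12 = 83.3% → the 2025 panel
Translational research: the internal panel 3/9 = 33.3%, the 2025 panel 33/83 = 39.8% → the 2025 panel
Basic research: the internal panel 12/25 = 48.0%, the 2025 panel 30/49 = 61.2% → the 2025 panel
Infrastructure: the internal panel 11/20 = 55.0%, the 2025 panel 37/57 = 64.9% → the 2025 panel
Overall: the internal panel 87/143 = 60.8%, the 2025 panel 110/201 = 54.7% → the internal panel
The 2025 panel wins each proposal group but the internal panel wins overall — the comparison reverses. The 2025 panel's proposals skew toward translational research, which has a lower base rate.

No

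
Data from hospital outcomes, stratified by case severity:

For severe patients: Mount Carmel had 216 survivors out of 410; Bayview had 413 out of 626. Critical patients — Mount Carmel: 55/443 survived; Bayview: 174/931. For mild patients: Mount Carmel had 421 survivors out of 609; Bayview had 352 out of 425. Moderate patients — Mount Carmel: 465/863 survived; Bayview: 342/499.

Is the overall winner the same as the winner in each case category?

Severe: Mount Carmel 216/410 = 52.7%, Bayview 413/626 = 66.0% → Bayview
Critical: Mount Carmel 55/443 = 12.4%, Bayview 174/931 = 18.7% → Bayview
Mild: Mount Carmel 421/609 = 69.1%, Bayview 352/425 = 82.8% → Bayview
Moderate: Mount Carmel 465/863 = 53.9%, Bayview 342/499 = 68.5% → Bayview
Overall: Mount Carmel 1157/2325 = 49.8%, Bayview 1281/2481 = 51.6% → Bayview
Bayview wins overall and in every case group — no reversal.

Yes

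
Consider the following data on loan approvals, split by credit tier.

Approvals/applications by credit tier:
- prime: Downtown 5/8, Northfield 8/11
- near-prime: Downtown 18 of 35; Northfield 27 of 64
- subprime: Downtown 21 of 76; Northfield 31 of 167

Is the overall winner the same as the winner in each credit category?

Prime: Downtown 5/8 = 62.5%, Northfield 8/11 = 72.7% → Northfield
Near-prime: Downtown 18/35 = 51.4%, Northfield 27/64 = 42.2% → Downtown
Subprime: Downtown 21/76 = 27.6%, Northfield 31/167 = 18.6% → Downtown
Overall: Downtown 44/119 = 37.0%, Northfield 66/242 = 27.3% → Downtown
Neither sweeps: Downtown wins 2 of 3 groups, Northfield wins 1. Downtown wins overall but not every group — no Simpson reversal.

No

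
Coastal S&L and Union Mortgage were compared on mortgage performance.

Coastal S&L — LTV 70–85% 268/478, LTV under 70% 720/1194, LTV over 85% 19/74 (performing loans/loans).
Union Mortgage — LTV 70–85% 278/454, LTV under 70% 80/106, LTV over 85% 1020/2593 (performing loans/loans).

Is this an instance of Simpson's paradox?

LTV 70–85%: Coastal S&L 268/478 = 56.1%, Union Mortgage 278/454 = 61.2% → Union Mortgage
LTV under 70%: Coastal S&L 720/1194 = 60.3%, Union Mortgage 80/106 = 75.5% → Union Mortgage
LTV over 85%: Coastal S&L 19/74 = 25.7%, Union Mortgage 1020/2593 = 39.3% → Union Mortgage
Overall: Coastal S&L 1007/1746 = 57.7%, Union Mortgage 1378/3153 = 43.7% → Coastal S&L
Union Mortgage wins each loan-to-value group but Coastal S&L wins overall — the comparison reverses. Union Mortgage's loans skew toward LTV over 85%, which has a lower base rate.

Yes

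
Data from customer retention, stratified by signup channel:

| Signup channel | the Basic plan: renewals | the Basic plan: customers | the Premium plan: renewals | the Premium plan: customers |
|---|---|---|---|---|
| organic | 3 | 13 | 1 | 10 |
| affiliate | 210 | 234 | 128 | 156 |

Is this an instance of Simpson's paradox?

No

Organic: the Basic plan 3/13 = 23.1%, the Premium plan 1/10 = 10.0% → the Basic plan
Affiliate: the Basic plan 210/234 = 89.7%, the Premium plan 128/156 = 82.1% → the Basic plan
Overall: the Basic plan 213/247 = 86.2%, the Premium plan 129/166 = 77.7% → the Basic plan
The Basic plan wins overall and in every signup group — no reversal.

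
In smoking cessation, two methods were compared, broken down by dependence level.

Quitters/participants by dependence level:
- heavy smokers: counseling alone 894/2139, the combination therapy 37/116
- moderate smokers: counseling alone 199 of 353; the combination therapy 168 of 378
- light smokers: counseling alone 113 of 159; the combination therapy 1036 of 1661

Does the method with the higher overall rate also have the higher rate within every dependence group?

No

Heavy smokers: counseling alone 894/2139 = 41.8%, the combination therapy 37/116 = 31.9% → counseling alone
Moderate smokers: counseling alone 199/353 = 56.4%, the combination therapy 168/378 = 44.4% → counseling alone
Light smokers: counseling alone 113/159 = 71.1%, the combination therapy 1036/1661 = 62.4% → counseling alone
Overall: counseling alone 1206/2651 = 45.5%, the combination therapy 1241/2155 = 57.6% → the combination therapy
Counseling alone wins each dependence group but the combination therapy wins overall — the comparison reverses. Counseling alone's participants skew toward heavy smokers, which has a lower base rate.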